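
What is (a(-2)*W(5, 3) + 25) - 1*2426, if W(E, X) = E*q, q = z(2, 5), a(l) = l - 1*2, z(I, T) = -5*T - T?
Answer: -1801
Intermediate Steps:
z(I, T) = -6*T
a(l) = -2 + l (a(l) = l - 2 = -2 + l)
q = -30 (q = -6*5 = -30)
W(E, X) = -30*E (W(E, X) = E*(-30) = -30*E)
(a(-2)*W(5, 3) + 25) - 1*2426 = ((-2 - 2)*(-30*5) + 25) - 1*2426 = (-4*(-150) + 25) - 2426 = (600 + 25) - 2426 = 625 - 2426 = -1801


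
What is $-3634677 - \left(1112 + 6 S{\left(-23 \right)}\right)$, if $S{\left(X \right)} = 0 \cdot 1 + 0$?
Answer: $-3635789$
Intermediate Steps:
$S{\left(X \right)} = 0$ ($S{\left(X \right)} = 0 + 0 = 0$)
$-3634677 - \left(1112 + 6 S{\left(-23 \right)}\right) = -3634677 - 1112 = -3635789$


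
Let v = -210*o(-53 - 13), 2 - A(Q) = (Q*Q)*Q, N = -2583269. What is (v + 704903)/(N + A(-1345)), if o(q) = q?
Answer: 718763/2430555358 ≈ 0.00029572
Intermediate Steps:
A(Q) = 2 - Q**3 (A(Q) = 2 - Q*Q*Q = 2 - Q**2*Q = 2 - Q**3)
v = 13860 (v = -210*(-53 - 13) = -210*(-66) = 13860)
(v + 704903)/(N + A(-1345)) = (13860 + 704903)/(-2583269 + (2 - 1*(-1345)**3)) = 718763/(-2583269 + (2 - 1*(-2433138625))) = 718763/(-2583269 + (2 + 2433138625)) = 718763/(-2583269 + 2433138627) = 718763/2430555358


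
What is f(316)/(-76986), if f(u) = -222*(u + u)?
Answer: 23384/12831 ≈ 1.8225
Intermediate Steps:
f(u) = -444*u
f(316)/(-76986) = -444*316/(-76986) = -140304*(-1/76986) = 23384/12831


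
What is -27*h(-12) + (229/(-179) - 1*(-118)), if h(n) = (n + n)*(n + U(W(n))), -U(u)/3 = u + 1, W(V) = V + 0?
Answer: 2456725/179 ≈ 13725.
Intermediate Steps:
W(V) = V
U(u) = -3 - 3*u (U(u) = -3*(u + 1) = -3*(1 + u) = -3 - 3*u)
h(n) = 2*n*(-3 - 2*n) (h(n) = (n + n)*(n + (-3 - 3*n)) = (2*n)*(-3 - 2*n) = 2*n*(-3 - 2*n))
-27*h(-12) + (229/(-179) - 1*(-118)) = -(-54)*(-12)*(3 + 2*(-12)) + (229/(-179) - 1*(-118)) = -(-54)*(-12)*(3 - 24) + (229*(-1/179) + 118) = -(-54)*(-12)*(-21) + (-229/179 + 118) = -27*(-504) + 20893/179 = 13608 + 20893/179 = 2456725/179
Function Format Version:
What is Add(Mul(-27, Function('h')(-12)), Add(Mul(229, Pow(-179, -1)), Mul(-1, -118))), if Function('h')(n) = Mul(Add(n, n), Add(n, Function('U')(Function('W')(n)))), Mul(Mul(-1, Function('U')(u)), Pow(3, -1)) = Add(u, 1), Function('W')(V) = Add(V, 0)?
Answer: Rational(2456725, 179) ≈ 13725.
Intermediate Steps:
Function('W')(V) = V
Function('U')(u) = Add(-3, Mul(-3, u)) (Function('U')(u) = Mul(-3, Add(u, 1)) = Mul(-3, Add(1, u)) = Add(-3, Mul(-3, u)))
Function('h')(n) = Mul(2, n, Add(-3, Mul(-2, n))) (Function('h')(n) = Mul(Add(n, n), Add(n, Add(-3, Mul(-3, n)))) = Mul(Mul(2, n), Add(-3, Mul(-2, n))) = Mul(2, n, Add(-3, Mul(-2, n))))
Add(Mul(-27, Function('h')(-12)), Add(Mul(229, Pow(-179, -1)), Mul(-1, -118))) = Add(Mul(-27, Mul(-2, -12, Add(3, Mul(2, -12)))), Add(Mul(229, Pow(-179, -1)), Mul(-1, -118))) = Add(Mul(-27, Mul(-2, -12, Add(3, -24))), Add(Mul(229, Rational(-1, 179)), 118)) = Add(Mul(-27, Mul(-2, -12, -21)), Add(Rational(-229, 179), 118)) = Add(Mul(-27, -504), Rational(20893, 179)) = Add(13608, Rational(20893, 179)) = Rational(2456725, 179)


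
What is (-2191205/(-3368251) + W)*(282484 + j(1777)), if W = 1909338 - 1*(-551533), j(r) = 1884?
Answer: 2357078975672983968/3368251 ≈ 6.9979e+11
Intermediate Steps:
W = 2460871 (W = 1909338 + 551533 = 2460871)
(-2191205/(-3368251) + W)*(282484 + j(1777)) = (-2191205/(-3368251) + 2460871)*(282484 + 1884) = (-2191205*(-1/3368251) + 2460871)*284368 = (2191205/3368251 + 2460871)*284368 = (8288833397826/3368251)*284368 = 2357078975672983968/3368251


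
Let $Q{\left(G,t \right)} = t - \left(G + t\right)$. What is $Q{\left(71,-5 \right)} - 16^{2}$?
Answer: $-327$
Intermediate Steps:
$Q{\left(G,t \right)} = - G$ ($Q{\left(G,t \right)} = t - \left(G + t\right) = - G$)
$Q{\left(71,-5 \right)} - 16^{2} = \left(-1\right) 71 - 16^{2} = -71 - 256 = -327$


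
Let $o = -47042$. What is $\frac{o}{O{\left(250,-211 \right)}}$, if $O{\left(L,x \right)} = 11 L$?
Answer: $- \frac{23521}{1375} \approx -17.106$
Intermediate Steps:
$\frac{o}{O{\left(250,-211 \right)}} = - \frac{47042}{11 \cdot 250} = - \frac{47042}{2750} = \left(-47042\right) \frac{1}{2750} = - \frac{23521}{1375}$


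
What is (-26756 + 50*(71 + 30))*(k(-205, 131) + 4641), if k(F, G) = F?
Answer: -96287816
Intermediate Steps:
(-26756 + 50*(71 + 30))*(k(-205, 131) + 4641) = (-26756 + 50*(71 + 30))*(-205 + 4641) = (-26756 + 50*101)*4436 = (-26756 + 5050)*4436 = -21706*4436 = -96287816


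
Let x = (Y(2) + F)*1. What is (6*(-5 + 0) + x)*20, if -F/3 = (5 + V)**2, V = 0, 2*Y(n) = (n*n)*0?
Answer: -2100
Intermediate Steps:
Y(n) = 0 (Y(n) = ((n*n)*0)/2 = (n**2*0)/2 = (1/2)*0 = 0)
F = -75 (F = -3*(5 + 0)**2 = -3*5**2 = -3*25 = -75)
x = -75 (x = (0 - 75)*1 = -75*1 = -75)
(6*(-5 + 0) + x)*20 = (6*(-5 + 0) - 75)*20 = (6*(-5) - 75)*20 = (-30 - 75)*20 = -105*20 = -2100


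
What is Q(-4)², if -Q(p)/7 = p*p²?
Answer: 200704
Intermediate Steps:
Q(p) = -7*p³ (Q(p) = -7*p*p² = -7*p³)
Q(-4)² = (-7*(-4)³)² = (-7*(-64))² = 448² = 200704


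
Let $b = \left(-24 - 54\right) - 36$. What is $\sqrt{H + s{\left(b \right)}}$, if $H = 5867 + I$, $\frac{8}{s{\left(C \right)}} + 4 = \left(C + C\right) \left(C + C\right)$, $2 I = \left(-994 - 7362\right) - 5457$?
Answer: $\frac{i \sqrt{702161459990}}{25990} \approx 32.241 i$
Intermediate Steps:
$I = - \frac{13813}{2}$ ($I = \frac{\left(-994 - 7362\right) - 5457}{2} = \frac{-8356 - 5457}{2} = \frac{1}{2} \left(-13813\right) = - \frac{13813}{2} \approx -6906.5$)
$b = -114$ ($b = -78 - 36 = -114$)
$s{\left(C \right)} = \frac{8}{-4 + 4 C^{2}}$ ($s{\left(C \right)} = \frac{8}{-4 + \left(C + C\right) \left(C + C\right)} = \frac{8}{-4 + 2 C 2 C} = \frac{8}{-4 + 4 C^{2}}$)
$H = - \frac{2079}{2}$ ($H = 5867 - \frac{13813}{2} = - \frac{2079}{2} \approx -1039.5$)
$\sqrt{H + s{\left(b \right)}} = \sqrt{- \frac{2079}{2} + \frac{2}{-1 + \left(-114\right)^{2}}} = \sqrt{- \frac{2079}{2} + \frac{2}{-1 + 12996}} = \sqrt{- \frac{2079}{2} + \frac{2}{12995}} = \sqrt{- \frac{27016601}{25990}} = \frac{i \sqrt{702161459990}}{25990}$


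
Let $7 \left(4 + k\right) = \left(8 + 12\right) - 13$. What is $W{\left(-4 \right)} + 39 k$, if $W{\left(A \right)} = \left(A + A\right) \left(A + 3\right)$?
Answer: $-109$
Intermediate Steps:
$k = -3$ ($k = -4 + \frac{\left(8 + 12\right) - 13}{7} = -4 + \frac{20 - 13}{7} = -4 + \frac{1}{7} \cdot 7 = -4 + 1 = -3$)
$W{\left(A \right)} = 2 A \left(3 + A\right)$
$W{\left(-4 \right)} + 39 k = 2 \left(-4\right) \left(3 - 4\right) + 39 \left(-3\right) = 2 \left(-4\right) \left(-1\right) - 117 = 8 - 117 = -109$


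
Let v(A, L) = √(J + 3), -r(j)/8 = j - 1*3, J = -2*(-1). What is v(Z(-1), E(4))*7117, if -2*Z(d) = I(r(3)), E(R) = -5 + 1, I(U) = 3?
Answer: 7117*√5 ≈ 15914.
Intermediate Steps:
J = 2
r(j) = 24 - 8*j (r(j) = -8*(j - 1*3) = -8*(j - 3) = -8*(-3 + j) = 24 - 8*j)
E(R) = -4
Z(d) = -3/2 (Z(d) = -½*3 = -3/2)
v(A, L) = √5 (v(A, L) = √(2 + 3) = √5)
v(Z(-1), E(4))*7117 = √5*7117 = 7117*√5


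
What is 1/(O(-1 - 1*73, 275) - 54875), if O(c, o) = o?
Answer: -1/54600 ≈ -1.8315e-5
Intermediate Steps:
1/(O(-1 - 1*73, 275) - 54875) = 1/(275 - 54875) = 1/(-54600) = -1/54600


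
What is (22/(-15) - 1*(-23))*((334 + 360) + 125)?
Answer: 88179/5 ≈ 17636.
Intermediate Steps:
(22/(-15) - 1*(-23))*((334 + 360) + 125) = (22*(-1/15) + 23)*(694 + 125) = (-22/15 + 23)*819 = (323/15)*819 = 88179/5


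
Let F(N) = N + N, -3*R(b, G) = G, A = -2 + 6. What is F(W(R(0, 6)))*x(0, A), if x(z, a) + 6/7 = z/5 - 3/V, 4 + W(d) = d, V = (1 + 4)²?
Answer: 2052/175 ≈ 11.726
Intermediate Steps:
A = 4
R(b, G) = -G/3
V = 25 (V = 5² = 25)
W(d) = -4 + d
F(N) = 2*N
x(z, a) = -171/175 + z/5 (x(z, a) = -6/7 + (z/5 - 3/25) = -6/7 + (-3/25 + z/5) = -171/175 + z/5)
F(W(R(0, 6)))*x(0, A) = (2*(-4 - ⅓*6))*(-171/175 + (⅕)*0) = (2*(-4 - 2))*(-171/175 + 0) = (2*(-6))*(-171/175) = -12*(-171/175) = 2052/175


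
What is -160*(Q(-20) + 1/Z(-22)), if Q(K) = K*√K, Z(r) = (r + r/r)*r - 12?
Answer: -16/45 + 6400*I*√5 ≈ -0.35556 + 14311.0*I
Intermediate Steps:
Z(r) = -12 + r*(1 + r) (Z(r) = (r + 1)*r - 12 = (1 + r)*r - 12 = r*(1 + r) - 12 = -12 + r*(1 + r))
Q(K) = K^(3/2)
-160*(Q(-20) + 1/Z(-22)) = -160*((-20)^(3/2) + 1/(-12 - 22 + (-22)²)) = -160*(-40*I*√5 + 1/(-12 - 22 + 484)) = -160*(-40*I*√5 + 1/450) = -160*(1/450 - 40*I*√5) = -16/45 + 6400*I*√5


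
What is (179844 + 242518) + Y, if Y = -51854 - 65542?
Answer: 304966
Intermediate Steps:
Y = -117396
(179844 + 242518) + Y = (179844 + 242518) - 117396 = 422362 - 117396 = 304966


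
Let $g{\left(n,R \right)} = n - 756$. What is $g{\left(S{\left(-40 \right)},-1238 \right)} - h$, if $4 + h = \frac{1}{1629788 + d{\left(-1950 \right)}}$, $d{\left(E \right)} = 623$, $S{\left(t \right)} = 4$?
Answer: $- \frac{1219547429}{1630411} \approx -748.0$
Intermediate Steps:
$g{\left(n,R \right)} = -756 + n$
$h = - \frac{6521643}{1630411}$ ($h = -4 + \frac{1}{1629788 + 623} = -4 + \frac{1}{1630411} = - \frac{6521643}{1630411} \approx -4.0$)
$g{\left(S{\left(-40 \right)},-1238 \right)} - h = \left(-756 + 4\right) - - \frac{6521643}{1630411} = -752 + \frac{6521643}{1630411} = - \frac{1219547429}{1630411}$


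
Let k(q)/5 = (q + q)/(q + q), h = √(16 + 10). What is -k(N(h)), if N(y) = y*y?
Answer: -5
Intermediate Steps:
h = √26 ≈ 5.0990
N(y) = y²
k(q) = 5 (k(q) = 5*((q + q)/(q + q)) = 5*((2*q)/((2*q))) = 5*((2*q)*(1/(2*q))) = 5*1 = 5)
-k(N(h)) = -1*5 = -5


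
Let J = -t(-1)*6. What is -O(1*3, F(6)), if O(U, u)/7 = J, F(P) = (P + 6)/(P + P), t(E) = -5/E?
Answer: 210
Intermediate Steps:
F(P) = (6 + P)/(2*P) (F(P) = (6 + P)/((2*P)) = (6 + P)*(1/(2*P)) = (6 + P)/(2*P))
J = -30 (J = -(-5)/(-1)*6 = -(-5)*(-1)*6 = -1*5*6 = -5*6 = -30)
O(U, u) = -210 (O(U, u) = 7*(-30) = -210)
-O(1*3, F(6)) = -1*(-210) = 210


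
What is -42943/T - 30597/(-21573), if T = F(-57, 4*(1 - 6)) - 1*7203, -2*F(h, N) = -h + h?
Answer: 2711110/367353 ≈ 7.3801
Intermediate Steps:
F(h, N) = 0 (F(h, N) = -(-h + h)/2 = -½*0 = 0)
T = -7203 (T = 0 - 1*7203 = 0 - 7203 = -7203)
-42943/T - 30597/(-21573) = -42943/(-7203) - 30597/(-21573) = -42943*(-1/7203) - 30597*(-1/21573) = 42943/7203 + 217/153 = 2711110/367353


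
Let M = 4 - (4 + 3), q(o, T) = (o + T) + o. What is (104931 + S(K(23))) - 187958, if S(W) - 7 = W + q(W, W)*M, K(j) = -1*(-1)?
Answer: -83028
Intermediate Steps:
q(o, T) = T + 2*o (q(o, T) = (T + o) + o = T + 2*o)
M = -3 (M = 4 - 1*7 = 4 - 7 = -3)
K(j) = 1
S(W) = 7 - 8*W (S(W) = 7 + (W + (W + 2*W)*(-3)) = 7 + (W + (3*W)*(-3)) = 7 + (W - 9*W) = 7 - 8*W)
(104931 + S(K(23))) - 187958 = (104931 + (7 - 8*1)) - 187958 = (104931 + (7 - 8)) - 187958 = (104931 - 1) - 187958 = 104930 - 187958 = -83028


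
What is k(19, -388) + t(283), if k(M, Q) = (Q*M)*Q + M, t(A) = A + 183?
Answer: 2860821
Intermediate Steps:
t(A) = 183 + A
k(M, Q) = M + M*Q**2 (k(M, Q) = (M*Q)*Q + M = M*Q**2 + M = M + M*Q**2)
k(19, -388) + t(283) = 19*(1 + (-388)**2) + (183 + 283) = 19*(1 + 150544) + 466 = 19*150545 + 466 = 2860355 + 466 = 2860821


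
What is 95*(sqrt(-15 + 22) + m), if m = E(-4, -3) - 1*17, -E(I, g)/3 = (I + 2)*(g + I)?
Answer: -5605 + 95*sqrt(7) ≈ -5353.7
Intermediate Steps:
E(I, g) = -3*(2 + I)*(I + g) (E(I, g) = -3*(I + 2)*(g + I) = -3*(2 + I)*(I + g))
m = -59 (m = (-6*(-4) - 6*(-3) - 3*(-4)**2 - 3*(-4)*(-3)) - 1*17 = (24 + 18 - 3*16 - 36) - 17 = (24 + 18 - 48 - 36) - 17 = -42 - 17 = -59)
95*(sqrt(-15 + 22) + m) = 95*(sqrt(-15 + 22) - 59) = 95*(sqrt(7) - 59) = 95*(-59 + sqrt(7)) = -5605 + 95*sqrt(7)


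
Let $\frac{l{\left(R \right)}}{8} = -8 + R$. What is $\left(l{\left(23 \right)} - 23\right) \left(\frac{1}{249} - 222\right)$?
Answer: $- \frac{5361869}{249} \approx -21534.0$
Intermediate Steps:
$l{\left(R \right)} = -64 + 8 R$ ($l{\left(R \right)} = 8 \left(-8 + R\right) = -64 + 8 R$)
$\left(l{\left(23 \right)} - 23\right) \left(\frac{1}{249} - 222\right) = \left(\left(-64 + 8 \cdot 23\right) - 23\right) \left(\frac{1}{249} - 222\right) = \left(\left(-64 + 184\right) - 23\right) \left(\frac{1}{249} - 222\right) = \left(120 - 23\right) \left(- \frac{55277}{249}\right) = 97 \left(- \frac{55277}{249}\right) = - \frac{5361869}{249}$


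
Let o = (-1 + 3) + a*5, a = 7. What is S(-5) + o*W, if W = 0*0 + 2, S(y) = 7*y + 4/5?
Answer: 199/5 ≈ 39.800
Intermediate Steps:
S(y) = ⅘ + 7*y (S(y) = 7*y + 4*(⅕) = 7*y + ⅘ = ⅘ + 7*y)
W = 2 (W = 0 + 2 = 2)
o = 37 (o = (-1 + 3) + 7*5 = 2 + 35 = 37)
S(-5) + o*W = (⅘ + 7*(-5)) + 37*2 = (⅘ - 35) + 74 = -171/5 + 74 = 199/5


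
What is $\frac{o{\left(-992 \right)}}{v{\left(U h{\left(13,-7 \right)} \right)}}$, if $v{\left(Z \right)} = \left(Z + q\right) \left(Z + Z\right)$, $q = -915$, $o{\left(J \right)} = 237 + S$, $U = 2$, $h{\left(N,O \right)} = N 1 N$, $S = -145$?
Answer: $- \frac{23}{97513} \approx -0.00023587$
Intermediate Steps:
$h{\left(N,O \right)} = N^{2}$ ($h{\left(N,O \right)} = N N = N^{2}$)
$o{\left(J \right)} = 92$ ($o{\left(J \right)} = 237 - 145 = 92$)
$v{\left(Z \right)} = 2 Z \left(-915 + Z\right)$ ($v{\left(Z \right)} = \left(Z - 915\right) \left(Z + Z\right) = \left(-915 + Z\right) 2 Z = 2 Z \left(-915 + Z\right)$)
$\frac{o{\left(-992 \right)}}{v{\left(U h{\left(13,-7 \right)} \right)}} = \frac{92}{2 \cdot 2 \cdot 13^{2} \left(-915 + 2 \cdot 13^{2}\right)} = \frac{92}{2 \cdot 2 \cdot 169 \left(-915 + 2 \cdot 169\right)} = \frac{92}{2 \cdot 338 \left(-915 + 338\right)} = \frac{92}{2 \cdot 338 \left(-577\right)} = \frac{92}{-390052} = 92 \left(- \frac{1}{390052}\right) = - \frac{23}{97513}$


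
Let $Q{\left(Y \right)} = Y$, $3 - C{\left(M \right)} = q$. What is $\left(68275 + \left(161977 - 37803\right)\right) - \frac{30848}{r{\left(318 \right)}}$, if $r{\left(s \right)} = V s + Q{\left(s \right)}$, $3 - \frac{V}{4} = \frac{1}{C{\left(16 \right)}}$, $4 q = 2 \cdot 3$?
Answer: $\frac{316178283}{1643} \approx 1.9244 \cdot 10^{5}$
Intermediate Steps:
$q = \frac{3}{2}$ ($q = \frac{2 \cdot 3}{4} = \frac{1}{4} \cdot 6 = \frac{3}{2} \approx 1.5$)
$C{\left(M \right)} = \frac{3}{2}$ ($C{\left(M \right)} = 3 - \frac{3}{2} = \frac{3}{2}$)
$V = \frac{28}{3}$ ($V = 12 - \frac{4}{\frac{3}{2}} = 12 - \frac{8}{3} = \frac{28}{3} \approx 9.3333$)
$r{\left(s \right)} = \frac{31 s}{3}$ ($r{\left(s \right)} = \frac{28 s}{3} + s = \frac{31 s}{3}$)
$\left(68275 + \left(161977 - 37803\right)\right) - \frac{30848}{r{\left(318 \right)}} = \left(68275 + \left(161977 - 37803\right)\right) - \frac{30848}{\frac{31}{3} \cdot 318} = \left(68275 + \left(161977 - 37803\right)\right) - \frac{30848}{3286} = \left(68275 + 124174\right) - \frac{15424}{1643} = 192449 - \frac{15424}{1643} = \frac{316178283}{1643}$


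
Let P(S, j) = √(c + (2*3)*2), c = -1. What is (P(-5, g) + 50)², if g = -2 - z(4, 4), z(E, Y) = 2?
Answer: (50 + √11)² ≈ 2842.7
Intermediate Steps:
g = -4 (g = -2 - 1*2 = -2 - 2 = -4)
P(S, j) = √11 (P(S, j) = √(-1 + (2*3)*2) = √(-1 + 6*2) = √(-1 + 12) = √11)
(P(-5, g) + 50)² = (√11 + 50)² = (50 + √11)²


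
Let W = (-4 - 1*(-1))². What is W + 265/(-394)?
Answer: 3281/394 ≈ 8.3274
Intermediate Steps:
W = 9 (W = (-4 + 1)² = (-3)² = 9)
W + 265/(-394) = 9 + 265/(-394) = 9 + 265*(-1/394) = 9 - 265/394 = 3281/394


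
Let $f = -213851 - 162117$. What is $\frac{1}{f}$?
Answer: $- \frac{1}{375968} \approx -2.6598 \cdot 10^{-6}$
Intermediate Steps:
$f = -375968$
$\frac{1}{f} = \frac{1}{-375968} = - \frac{1}{375968}$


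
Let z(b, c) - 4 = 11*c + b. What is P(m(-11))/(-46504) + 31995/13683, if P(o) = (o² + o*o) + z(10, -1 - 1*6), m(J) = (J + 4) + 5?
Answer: 496216015/212104744 ≈ 2.3395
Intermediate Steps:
z(b, c) = 4 + b + 11*c (z(b, c) = 4 + (11*c + b) = 4 + (b + 11*c) = 4 + b + 11*c)
m(J) = 9 + J (m(J) = (4 + J) + 5 = 9 + J)
P(o) = -63 + 2*o² (P(o) = (o² + o*o) + (4 + 10 + 11*(-1 - 1*6)) = (o² + o²) + (4 + 10 + 11*(-1 - 6)) = 2*o² + (4 + 10 + 11*(-7)) = 2*o² + (4 + 10 - 77) = 2*o² - 63 = -63 + 2*o²)
P(m(-11))/(-46504) + 31995/13683 = (-63 + 2*(9 - 11)²)/(-46504) + 31995/13683 = (-63 + 2*(-2)²)*(-1/46504) + 31995*(1/13683) = (-63 + 2*4)*(-1/46504) + 10665/4561 = (-63 + 8)*(-1/46504) + 10665/4561 = -55*(-1/46504) + 10665/4561 = 55/46504 + 10665/4561 = 496216015/212104744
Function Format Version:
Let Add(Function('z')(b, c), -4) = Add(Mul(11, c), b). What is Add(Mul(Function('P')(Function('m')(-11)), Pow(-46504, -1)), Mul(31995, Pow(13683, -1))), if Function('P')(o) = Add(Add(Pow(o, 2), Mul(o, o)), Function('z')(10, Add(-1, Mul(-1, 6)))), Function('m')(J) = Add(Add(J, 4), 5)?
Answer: Rational(496216015, 212104744) ≈ 2.3395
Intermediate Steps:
Function('z')(b, c) = Add(4, b, Mul(11, c)) (Function('z')(b, c) = Add(4, Add(Mul(11, c), b)) = Add(4, Add(b, Mul(11, c))) = Add(4, b, Mul(11, c)))
Function('m')(J) = Add(9, J) (Function('m')(J) = Add(Add(4, J), 5) = Add(9, J))
Function('P')(o) = Add(-63, Mul(2, Pow(o, 2))) (Function('P')(o) = Add(Add(Pow(o, 2), Mul(o, o)), Add(4, 10, Mul(11, Add(-1, Mul(-1, 6))))) = Add(Add(Pow(o, 2), Pow(o, 2)), Add(4, 10, Mul(11, Add(-1, -6)))) = Add(Mul(2, Pow(o, 2)), Add(4, 10, Mul(11, -7))) = Add(Mul(2, Pow(o, 2)), Add(4, 10, -77)) = Add(Mul(2, Pow(o, 2)), -63) = Add(-63, Mul(2, Pow(o, 2))))
Add(Mul(Function('P')(Function('m')(-11)), Pow(-46504, -1)), Mul(31995, Pow(13683, -1))) = Add(Mul(Add(-63, Mul(2, Pow(Add(9, -11), 2))), Pow(-46504, -1)), Mul(31995, Pow(13683, -1))) = Add(Mul(Add(-63, Mul(2, Pow(-2, 2))), Rational(-1, 46504)), Mul(31995, Rational(1, 13683))) = Add(Mul(Add(-63, Mul(2, 4)), Rational(-1, 46504)), Rational(10665, 4561)) = Add(Mul(Add(-63, 8), Rational(-1, 46504)), Rational(10665, 4561)) = Add(Mul(-55, Rational(-1, 46504)), Rational(10665, 4561)) = Add(Rational(55, 46504), Rational(10665, 4561)) = Rational(496216015, 212104744)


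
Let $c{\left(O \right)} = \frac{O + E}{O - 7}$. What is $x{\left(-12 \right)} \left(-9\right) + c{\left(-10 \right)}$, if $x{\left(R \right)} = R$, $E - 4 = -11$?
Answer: $109$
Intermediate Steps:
$E = -7$ ($E = 4 - 11 = -7$)
$c{\left(O \right)} = 1$ ($c{\left(O \right)} = \frac{O - 7}{O - 7} = \frac{-7 + O}{-7 + O} = 1$)
$x{\left(-12 \right)} \left(-9\right) + c{\left(-10 \right)} = \left(-12\right) \left(-9\right) + 1 = 108 + 1 = 109$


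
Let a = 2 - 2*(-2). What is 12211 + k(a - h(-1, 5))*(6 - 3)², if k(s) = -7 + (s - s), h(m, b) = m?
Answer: 12148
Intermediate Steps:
a = 6 (a = 2 + 4 = 6)
k(s) = -7 (k(s) = -7 + 0 = -7)
12211 + k(a - h(-1, 5))*(6 - 3)² = 12211 - 7*(6 - 3)² = 12211 - 7*3² = 12211 - 7*9 = 12211 - 63 = 12148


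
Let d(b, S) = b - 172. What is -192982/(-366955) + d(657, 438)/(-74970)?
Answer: 2857977473/5502123270 ≈ 0.51943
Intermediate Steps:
d(b, S) = -172 + b
-192982/(-366955) + d(657, 438)/(-74970) = -192982/(-366955) + (-172 + 657)/(-74970) = -192982*(-1/366955) + 485*(-1/74970) = 192982/366955 - 97/14994 = 2857977473/5502123270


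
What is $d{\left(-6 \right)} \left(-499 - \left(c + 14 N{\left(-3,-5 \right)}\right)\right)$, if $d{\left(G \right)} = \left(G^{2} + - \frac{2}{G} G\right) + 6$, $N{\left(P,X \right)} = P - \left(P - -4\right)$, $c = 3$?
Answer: $-17840$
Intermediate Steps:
$N{\left(P,X \right)} = -4$ ($N{\left(P,X \right)} = P - \left(P + 4\right) = P - \left(4 + P\right) = -4$)
$d{\left(G \right)} = 4 + G^{2}$ ($d{\left(G \right)} = \left(G^{2} - 2\right) + 6 = \left(-2 + G^{2}\right) + 6 = 4 + G^{2}$)
$d{\left(-6 \right)} \left(-499 - \left(c + 14 N{\left(-3,-5 \right)}\right)\right) = \left(4 + \left(-6\right)^{2}\right) \left(-499 - \left(3 + 14 \left(-4\right)\right)\right) = \left(4 + 36\right) \left(-499 - \left(3 - 56\right)\right) = 40 \left(-499 - -53\right) = 40 \left(-499 + 53\right) = 40 \left(-446\right) = -17840$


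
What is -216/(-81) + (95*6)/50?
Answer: 211/15 ≈ 14.067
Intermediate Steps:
-216/(-81) + (95*6)/50 = -216*(-1/81) + 570*(1/50) = 8/3 + 57/5 = 211/15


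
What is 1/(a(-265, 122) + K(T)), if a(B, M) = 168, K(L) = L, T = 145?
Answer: 1/313 ≈ 0.0031949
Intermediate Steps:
1/(a(-265, 122) + K(T)) = 1/(168 + 145) = 1/313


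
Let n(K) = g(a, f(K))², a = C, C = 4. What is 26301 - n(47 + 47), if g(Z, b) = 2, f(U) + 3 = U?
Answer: 26297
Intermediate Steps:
a = 4
f(U) = -3 + U
n(K) = 4 (n(K) = 2² = 4)
26301 - n(47 + 47) = 26301 - 1*4 = 26301 - 4 = 26297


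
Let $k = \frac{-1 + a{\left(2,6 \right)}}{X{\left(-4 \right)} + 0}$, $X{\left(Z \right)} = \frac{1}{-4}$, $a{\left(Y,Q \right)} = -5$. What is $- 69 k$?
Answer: $-1656$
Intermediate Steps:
$X{\left(Z \right)} = - \frac{1}{4}$
$k = 24$ ($k = \frac{-1 - 5}{- \frac{1}{4} + 0} = - \frac{6}{- \frac{1}{4}} = \left(-6\right) \left(-4\right) = 24$)
$- 69 k = \left(-69\right) 24 = -1656$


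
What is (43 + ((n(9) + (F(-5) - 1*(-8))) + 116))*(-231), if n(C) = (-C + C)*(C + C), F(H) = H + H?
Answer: -36267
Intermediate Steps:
F(H) = 2*H
n(C) = 0 (n(C) = 0*(2*C) = 0)
(43 + ((n(9) + (F(-5) - 1*(-8))) + 116))*(-231) = (43 + ((0 + (2*(-5) - 1*(-8))) + 116))*(-231) = (43 + ((0 + (-10 + 8)) + 116))*(-231) = (43 + ((0 - 2) + 116))*(-231) = (43 + (-2 + 116))*(-231) = (43 + 114)*(-231) = 157*(-231) = -36267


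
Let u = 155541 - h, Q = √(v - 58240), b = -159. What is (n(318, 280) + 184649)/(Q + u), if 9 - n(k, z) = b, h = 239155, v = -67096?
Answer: -7726644319/3495713166 - 184817*I*√31334/3495713166 ≈ -2.2103 - 0.0093587*I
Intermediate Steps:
n(k, z) = 168 (n(k, z) = 9 - 1*(-159) = 9 + 159 = 168)
Q = 2*I*√31334 (Q = √(-67096 - 58240) = √(-125336) = 2*I*√31334 ≈ 354.03*I)
u = -83614 (u = 155541 - 1*239155 = 155541 - 239155 = -83614)
(n(318, 280) + 184649)/(Q + u) = (168 + 184649)/(2*I*√31334 - 83614) = 184817/(-83614 + 2*I*√31334)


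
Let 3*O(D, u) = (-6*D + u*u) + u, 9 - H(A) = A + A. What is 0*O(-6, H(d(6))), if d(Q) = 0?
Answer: 0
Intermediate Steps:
H(A) = 9 - 2*A (H(A) = 9 - (A + A) = 9 - 2*A)
O(D, u) = -2*D + u/3 + u²/3 (O(D, u) = ((-6*D + u*u) + u)/3 = ((-6*D + u²) + u)/3 = ((u² - 6*D) + u)/3 = (u + u² - 6*D)/3 = -2*D + u/3 + u²/3)
0*O(-6, H(d(6))) = 0*(-2*(-6) + (9 - 2*0)/3 + (9 - 2*0)²/3) = 0*(12 + (9 + 0)/3 + (9 + 0)²/3) = 0*(12 + (⅓)*9 + (⅓)*9²) = 0*(12 + 3 + (⅓)*81) = 0*(12 + 3 + 27) = 0*42 = 0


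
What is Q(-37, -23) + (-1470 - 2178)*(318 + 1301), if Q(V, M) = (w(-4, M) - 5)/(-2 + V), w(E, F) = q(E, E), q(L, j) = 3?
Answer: -230338366/39 ≈ -5.9061e+6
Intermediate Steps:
w(E, F) = 3
Q(V, M) = -2/(-2 + V) (Q(V, M) = (3 - 5)/(-2 + V) = -2/(-2 + V))
Q(-37, -23) + (-1470 - 2178)*(318 + 1301) = -2/(-2 - 37) + (-1470 - 2178)*(318 + 1301) = -2/(-39) - 3648*1619 = -2*(-1/39) - 5906112 = 2/39 - 5906112 = -230338366/39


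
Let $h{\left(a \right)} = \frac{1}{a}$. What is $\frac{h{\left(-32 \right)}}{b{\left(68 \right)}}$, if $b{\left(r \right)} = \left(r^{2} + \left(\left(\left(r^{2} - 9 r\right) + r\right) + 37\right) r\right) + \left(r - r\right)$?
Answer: $- \frac{1}{9106560} \approx -1.0981 \cdot 10^{-7}$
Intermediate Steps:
$b{\left(r \right)} = r^{2} + r \left(37 + r^{2} - 8 r\right)$ ($b{\left(r \right)} = \left(r^{2} + \left(\left(r^{2} - 8 r\right) + 37\right) r\right) + 0 = \left(r^{2} + \left(37 + r^{2} - 8 r\right) r\right) + 0 = \left(r^{2} + r \left(37 + r^{2} - 8 r\right)\right) + 0 = r^{2} + r \left(37 + r^{2} - 8 r\right)$)
$\frac{h{\left(-32 \right)}}{b{\left(68 \right)}} = \frac{1}{\left(-32\right) 68 \left(37 + 68^{2} - 476\right)} = - \frac{1}{32 \cdot 68 \left(37 + 4624 - 476\right)} = - \frac{1}{32 \cdot 68 \cdot 4185} = - \frac{1}{32 \cdot 284580} = \left(- \frac{1}{32}\right) \frac{1}{284580} = - \frac{1}{9106560}$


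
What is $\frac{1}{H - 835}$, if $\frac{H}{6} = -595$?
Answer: $- \frac{1}{4405} \approx -0.00022701$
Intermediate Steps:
$H = -3570$ ($H = 6 \left(-595\right) = -3570$)
$\frac{1}{H - 835} = \frac{1}{-3570 - 835} = \frac{1}{-4405} = - \frac{1}{4405}$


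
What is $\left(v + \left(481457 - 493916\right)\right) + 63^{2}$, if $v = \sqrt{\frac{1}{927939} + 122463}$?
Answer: $-8490 + \frac{\sqrt{105449311877604762}}{927939} \approx -8140.1$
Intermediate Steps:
$v = \frac{\sqrt{105449311877604762}}{927939}$ ($v = \sqrt{\frac{1}{927939} + 122463} = \sqrt{\frac{113638193758}{927939}} = \frac{\sqrt{105449311877604762}}{927939} \approx 349.95$)
$\left(v + \left(481457 - 493916\right)\right) + 63^{2} = \left(\frac{\sqrt{105449311877604762}}{927939} + \left(481457 - 493916\right)\right) + 63^{2} = \left(\frac{\sqrt{105449311877604762}}{927939} - 12459\right) + 3969 = \left(-12459 + \frac{\sqrt{105449311877604762}}{927939}\right) + 3969 = -8490 + \frac{\sqrt{105449311877604762}}{927939}$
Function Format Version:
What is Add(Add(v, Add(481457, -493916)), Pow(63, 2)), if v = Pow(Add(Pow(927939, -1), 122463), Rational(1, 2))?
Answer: Add(-8490, Mul(Rational(1, 927939), Pow(105449311877604762, Rational(1, 2)))) ≈ -8140.1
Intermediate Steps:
v = Mul(Rational(1, 927939), Pow(105449311877604762, Rational(1, 2))) (v = Pow(Add(Rational(1, 927939), 122463), Rational(1, 2)) = Pow(Rational(113638193758, 927939), Rational(1, 2)) = Mul(Rational(1, 927939), Pow(105449311877604762, Rational(1, 2))) ≈ 349.95)
Add(Add(v, Add(481457, -493916)), Pow(63, 2)) = Add(Add(Mul(Rational(1, 927939), Pow(105449311877604762, Rational(1, 2))), Add(481457, -493916)), Pow(63, 2)) = Add(Add(Mul(Rational(1, 927939), Pow(105449311877604762, Rational(1, 2))), -12459), 3969) = Add(Add(-12459, Mul(Rational(1, 927939), Pow(105449311877604762, Rational(1, 2)))), 3969) = Add(-8490, Mul(Rational(1, 927939), Pow(105449311877604762, Rational(1, 2))))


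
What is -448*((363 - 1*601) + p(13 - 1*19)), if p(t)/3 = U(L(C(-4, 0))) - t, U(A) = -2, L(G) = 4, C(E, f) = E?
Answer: 101248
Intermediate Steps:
p(t) = -6 - 3*t (p(t) = 3*(-2 - t) = -6 - 3*t)
-448*((363 - 1*601) + p(13 - 1*19)) = -448*((363 - 1*601) + (-6 - 3*(13 - 1*19))) = -448*((363 - 601) + (-6 - 3*(13 - 19))) = -448*(-238 + (-6 - 3*(-6))) = -448*(-238 + (-6 + 18)) = -448*(-238 + 12) = -448*(-226) = 101248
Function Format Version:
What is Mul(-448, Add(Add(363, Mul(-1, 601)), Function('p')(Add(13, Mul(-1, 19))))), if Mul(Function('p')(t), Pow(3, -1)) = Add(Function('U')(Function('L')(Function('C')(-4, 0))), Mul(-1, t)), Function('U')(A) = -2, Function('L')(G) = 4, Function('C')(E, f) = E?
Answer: 101248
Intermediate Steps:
Function('p')(t) = Add(-6, Mul(-3, t)) (Function('p')(t) = Mul(3, Add(-2, Mul(-1, t))) = Add(-6, Mul(-3, t)))
Mul(-448, Add(Add(363, Mul(-1, 601)), Function('p')(Add(13, Mul(-1, 19))))) = Mul(-448, Add(Add(363, Mul(-1, 601)), Add(-6, Mul(-3, Add(13, Mul(-1, 19)))))) = Mul(-448, Add(Add(363, -601), Add(-6, Mul(-3, Add(13, -19))))) = Mul(-448, Add(-238, Add(-6, Mul(-3, -6)))) = Mul(-448, Add(-238, Add(-6, 18))) = Mul(-448, Add(-238, 12)) = Mul(-448, -226) = 101248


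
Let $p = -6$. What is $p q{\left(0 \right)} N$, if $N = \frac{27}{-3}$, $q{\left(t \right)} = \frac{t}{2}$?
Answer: $0$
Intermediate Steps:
$q{\left(t \right)} = \frac{t}{2}$ ($q{\left(t \right)} = t \frac{1}{2} = \frac{t}{2}$)
$N = -9$ ($N = 27 \left(- \frac{1}{3}\right) = -9$)
$p q{\left(0 \right)} N = - 6 \cdot \frac{1}{2} \cdot 0 \left(-9\right) = \left(-6\right) 0 \left(-9\right) = 0 \left(-9\right) = 0$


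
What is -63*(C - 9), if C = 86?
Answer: -4851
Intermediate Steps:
-63*(C - 9) = -63*(86 - 9) = -63*77 = -4851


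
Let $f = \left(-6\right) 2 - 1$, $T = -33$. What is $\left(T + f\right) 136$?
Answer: $-6256$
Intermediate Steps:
$f = -13$ ($f = -12 - 1 = -13$)
$\left(T + f\right) 136 = \left(-33 - 13\right) 136 = \left(-46\right) 136 = -6256$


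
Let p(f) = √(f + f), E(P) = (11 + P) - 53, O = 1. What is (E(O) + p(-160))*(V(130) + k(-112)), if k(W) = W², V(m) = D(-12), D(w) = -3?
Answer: -514181 + 100328*I*√5 ≈ -5.1418e+5 + 2.2434e+5*I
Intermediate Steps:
V(m) = -3
E(P) = -42 + P
p(f) = √2*√f (p(f) = √(2*f) = √2*√f)
(E(O) + p(-160))*(V(130) + k(-112)) = ((-42 + 1) + √2*√(-160))*(-3 + (-112)²) = (-41 + √2*(4*I*√10))*(-3 + 12544) = (-41 + 8*I*√5)*12541 = -514181 + 100328*I*√5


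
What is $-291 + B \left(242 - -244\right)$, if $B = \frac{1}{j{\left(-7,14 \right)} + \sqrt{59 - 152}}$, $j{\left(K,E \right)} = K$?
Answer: $- \frac{22362}{71} - \frac{243 i \sqrt{93}}{71} \approx -314.96 - 33.006 i$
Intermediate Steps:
$B = \frac{1}{-7 + i \sqrt{93}}$ ($B = \frac{1}{-7 + \sqrt{59 - 152}} = \frac{1}{-7 + \sqrt{-93}} = \frac{1}{-7 + i \sqrt{93}} \approx -0.049296 - 0.067913 i$)
$-291 + B \left(242 - -244\right) = -291 + \left(- \frac{7}{142} - \frac{i \sqrt{93}}{142}\right) \left(242 - -244\right) = -291 + \left(- \frac{7}{142} - \frac{i \sqrt{93}}{142}\right) \left(242 + 244\right) = -291 + \left(- \frac{7}{142} - \frac{i \sqrt{93}}{142}\right) 486 = -291 - \left(\frac{1701}{71} + \frac{243 i \sqrt{93}}{71}\right) = - \frac{22362}{71} - \frac{243 i \sqrt{93}}{71}$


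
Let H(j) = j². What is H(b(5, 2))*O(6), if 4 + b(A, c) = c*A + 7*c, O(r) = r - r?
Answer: 0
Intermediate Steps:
O(r) = 0
b(A, c) = -4 + 7*c + A*c (b(A, c) = -4 + (c*A + 7*c) = -4 + (A*c + 7*c) = -4 + (7*c + A*c) = -4 + 7*c + A*c)
H(b(5, 2))*O(6) = (-4 + 7*2 + 5*2)²*0 = (-4 + 14 + 10)²*0 = 20²*0 = 400*0 = 0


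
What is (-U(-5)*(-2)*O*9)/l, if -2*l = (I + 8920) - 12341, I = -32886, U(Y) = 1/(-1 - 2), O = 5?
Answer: -60/36307 ≈ -0.0016526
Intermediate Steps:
U(Y) = -1/3 (U(Y) = 1/(-3) = -1/3)
l = 36307/2 (l = -((-32886 + 8920) - 12341)/2 = -(-23966 - 12341)/2 = -1/2*(-36307) = 36307/2 ≈ 18154.)
(-U(-5)*(-2)*O*9)/l = (-(-1/3*(-2))*5*9)/(36307/2) = (-2*5/3*9)*(2/36307) = (-1*10/3*9)*(2/36307) = -10/3*9*(2/36307) = -30*2/36307 = -60/36307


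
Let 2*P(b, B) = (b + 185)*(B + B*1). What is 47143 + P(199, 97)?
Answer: 84391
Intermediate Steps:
P(b, B) = B*(185 + b) (P(b, B) = ((b + 185)*(B + B*1))/2 = ((185 + b)*(B + B))/2 = ((185 + b)*(2*B))/2 = (2*B*(185 + b))/2 = B*(185 + b))
47143 + P(199, 97) = 47143 + 97*(185 + 199) = 47143 + 97*384 = 47143 + 37248 = 84391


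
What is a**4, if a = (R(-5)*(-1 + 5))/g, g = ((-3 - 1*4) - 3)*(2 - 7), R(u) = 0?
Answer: 0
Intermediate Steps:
g = 50 (g = ((-3 - 4) - 3)*(-5) = (-7 - 3)*(-5) = -10*(-5) = 50)
a = 0 (a = (0*(-1 + 5))/50 = (0*4)*(1/50) = 0*(1/50) = 0)
a**4 = 0**4 = 0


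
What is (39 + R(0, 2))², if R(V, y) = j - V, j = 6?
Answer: 2025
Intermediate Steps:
R(V, y) = 6 - V
(39 + R(0, 2))² = (39 + (6 - 1*0))² = (39 + (6 + 0))² = (39 + 6)² = 45² = 2025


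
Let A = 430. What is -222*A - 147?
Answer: -95607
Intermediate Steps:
-222*A - 147 = -222*430 - 147 = -95460 - 147 = -95607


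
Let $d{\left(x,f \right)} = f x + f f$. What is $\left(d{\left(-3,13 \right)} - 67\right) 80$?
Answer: $5040$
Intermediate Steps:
$d{\left(x,f \right)} = f^{2} + f x$ ($d{\left(x,f \right)} = f x + f^{2} = f^{2} + f x$)
$\left(d{\left(-3,13 \right)} - 67\right) 80 = \left(13 \left(13 - 3\right) - 67\right) 80 = \left(13 \cdot 10 - 67\right) 80 = \left(130 - 67\right) 80 = 63 \cdot 80 = 5040$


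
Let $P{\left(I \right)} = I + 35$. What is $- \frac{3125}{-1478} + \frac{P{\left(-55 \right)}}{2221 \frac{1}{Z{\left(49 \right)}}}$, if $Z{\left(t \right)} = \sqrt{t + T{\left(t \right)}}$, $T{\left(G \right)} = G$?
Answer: $\frac{3125}{1478} - \frac{140 \sqrt{2}}{2221} \approx 2.0252$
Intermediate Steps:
$Z{\left(t \right)} = \sqrt{2} \sqrt{t}$ ($Z{\left(t \right)} = \sqrt{t + t} = \sqrt{2 t} = \sqrt{2} \sqrt{t}$)
$P{\left(I \right)} = 35 + I$
$- \frac{3125}{-1478} + \frac{P{\left(-55 \right)}}{2221 \frac{1}{Z{\left(49 \right)}}} = - \frac{3125}{-1478} + \frac{35 - 55}{2221 \frac{1}{\sqrt{2} \sqrt{49}}} = \left(-3125\right) \left(- \frac{1}{1478}\right) - \frac{20}{2221 \frac{1}{\sqrt{2} \cdot 7}} = \frac{3125}{1478} - \frac{20}{2221 \frac{1}{7 \sqrt{2}}} = \frac{3125}{1478} - \frac{20}{2221 \frac{\sqrt{2}}{14}} = \frac{3125}{1478} - \frac{20}{\frac{2221}{14} \sqrt{2}} = \frac{3125}{1478} - 20 \frac{7 \sqrt{2}}{2221} = \frac{3125}{1478} - \frac{140 \sqrt{2}}{2221}$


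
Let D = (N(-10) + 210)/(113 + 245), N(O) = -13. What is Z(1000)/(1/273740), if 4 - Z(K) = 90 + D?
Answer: -4240916950/179 ≈ -2.3692e+7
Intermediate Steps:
D = 197/358 (D = (-13 + 210)/(113 + 245) = 197/358 ≈ 0.55028)
Z(K) = -30985/358 (Z(K) = 4 - (90 + 197/358) = 4 - 1*32417/358 = 4 - 32417/358 = -30985/358)
Z(1000)/(1/273740) = -30985/(358*(1/273740)) = -30985/(358*1/273740) = -30985/358*273740 = -4240916950/179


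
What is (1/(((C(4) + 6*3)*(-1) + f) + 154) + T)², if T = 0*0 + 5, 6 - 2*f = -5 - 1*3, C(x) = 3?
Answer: 491401/19600 ≈ 25.071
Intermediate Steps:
f = 7 (f = 3 - (-5 - 1*3)/2 = 3 - (-5 - 3)/2 = 3 - ½*(-8) = 3 + 4 = 7)
T = 5 (T = 0 + 5 = 5)
(1/(((C(4) + 6*3)*(-1) + f) + 154) + T)² = (1/(((3 + 6*3)*(-1) + 7) + 154) + 5)² = (1/(((3 + 18)*(-1) + 7) + 154) + 5)² = (1/((21*(-1) + 7) + 154) + 5)² = (1/((-21 + 7) + 154) + 5)² = (1/(-14 + 154) + 5)² = (1/140 + 5)² = (701/140)² = 491401/19600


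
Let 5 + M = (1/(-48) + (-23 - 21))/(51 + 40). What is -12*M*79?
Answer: 1892287/364 ≈ 5198.6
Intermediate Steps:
M = -23953/4368 (M = -5 + (1/(-48) + (-23 - 21))/(51 + 40) = -5 + (-1/48 - 44)/91 = -5 - 2113/48*1/91 = -5 - 2113/4368 = -23953/4368 ≈ -5.4837)
-12*M*79 = -12*(-23953/4368)*79 = (23953/364)*79 = 1892287/364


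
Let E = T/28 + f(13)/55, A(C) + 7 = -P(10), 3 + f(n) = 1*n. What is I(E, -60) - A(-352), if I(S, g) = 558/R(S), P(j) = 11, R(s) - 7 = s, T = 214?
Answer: 42342/761 ≈ 55.640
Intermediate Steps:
R(s) = 7 + s
f(n) = -3 + n (f(n) = -3 + 1*n = -3 + n)
A(C) = -18 (A(C) = -7 - 1*11 = -7 - 11 = -18)
E = 1205/154 (E = 214/28 + (-3 + 13)/55 = 214*(1/28) + 10*(1/55) = 107/14 + 2/11 = 1205/154 ≈ 7.8247)
I(S, g) = 558/(7 + S)
I(E, -60) - A(-352) = 558/(7 + 1205/154) - 1*(-18) = 558/(2283/154) + 18 = 558*(154/2283) + 18 = 28644/761 + 18 = 42342/761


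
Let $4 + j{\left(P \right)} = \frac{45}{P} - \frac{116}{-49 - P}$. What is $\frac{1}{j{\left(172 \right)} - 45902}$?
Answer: $- \frac{38012}{1744948975} \approx -2.1784 \cdot 10^{-5}$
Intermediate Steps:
$j{\left(P \right)} = -4 - \frac{116}{-49 - P} + \frac{45}{P}$ ($j{\left(P \right)} = -4 - \left(- \frac{45}{P} + \frac{116}{-49 - P}\right) = -4 - \frac{116}{-49 - P} + \frac{45}{P}$)
$\frac{1}{j{\left(172 \right)} - 45902} = \frac{1}{\frac{2205 - 6020 - 4 \cdot 172^{2}}{172 \left(49 + 172\right)} - 45902} = \frac{1}{\frac{2205 - 6020 - 118336}{172 \cdot 221} - 45902} = \frac{1}{\frac{1}{172} \cdot \frac{1}{221} \left(2205 - 6020 - 118336\right) - 45902} = \frac{1}{\frac{1}{172} \cdot \frac{1}{221} \left(-122151\right) - 45902} = \frac{1}{- \frac{122151}{38012} - 45902} = \frac{1}{- \frac{1744948975}{38012}} = - \frac{38012}{1744948975}$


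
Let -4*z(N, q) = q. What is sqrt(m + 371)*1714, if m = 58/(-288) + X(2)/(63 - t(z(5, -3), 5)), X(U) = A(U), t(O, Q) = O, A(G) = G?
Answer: 857*sqrt(367870027)/498 ≈ 33006.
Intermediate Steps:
z(N, q) = -q/4
X(U) = U
m = -2023/11952 (m = 58/(-288) + 2/(63 - (-1)*(-3)/4) = 58*(-1/288) + 2/(63 - 1*3/4) = -29/144 + 2/(63 - 3/4) = -29/144 + 2/(249/4) = -29/144 + 2*(4/249) = -29/144 + 8/249 = -2023/11952 ≈ -0.16926)
sqrt(m + 371)*1714 = sqrt(-2023/11952 + 371)*1714 = sqrt(4432169/11952)*1714 = (sqrt(367870027)/996)*1714 = 857*sqrt(367870027)/498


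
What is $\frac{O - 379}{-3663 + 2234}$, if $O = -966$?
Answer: $\frac{1345}{1429} \approx 0.94122$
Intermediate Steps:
$\frac{O - 379}{-3663 + 2234} = \frac{-966 - 379}{-3663 + 2234} = - \frac{1345}{-1429} = \left(-1345\right) \left(- \frac{1}{1429}\right) = \frac{1345}{1429}$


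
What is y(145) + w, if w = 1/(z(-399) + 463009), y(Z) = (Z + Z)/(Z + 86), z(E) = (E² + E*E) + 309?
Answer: 226699031/180577320 ≈ 1.2554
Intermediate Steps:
z(E) = 309 + 2*E² (z(E) = (E² + E²) + 309 = 2*E² + 309 = 309 + 2*E²)
y(Z) = 2*Z/(86 + Z) (y(Z) = (2*Z)/(86 + Z) = 2*Z/(86 + Z))
w = 1/781720 (w = 1/((309 + 2*(-399)²) + 463009) = 1/((309 + 2*159201) + 463009) = 1/((309 + 318402) + 463009) = 1/(318711 + 463009) = 1/781720 ≈ 1.2792e-6)
y(145) + w = 2*145/(86 + 145) + 1/781720 = 2*145/231 + 1/781720 = 2*145*(1/231) + 1/781720 = 290/231 + 1/781720 = 226699031/180577320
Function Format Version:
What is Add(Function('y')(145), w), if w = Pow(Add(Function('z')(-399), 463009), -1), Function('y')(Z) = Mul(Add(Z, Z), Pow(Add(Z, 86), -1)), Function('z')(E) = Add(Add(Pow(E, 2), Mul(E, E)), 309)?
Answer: Rational(226699031, 180577320) ≈ 1.2554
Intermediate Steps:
Function('z')(E) = Add(309, Mul(2, Pow(E, 2))) (Function('z')(E) = Add(Add(Pow(E, 2), Pow(E, 2)), 309) = Add(Mul(2, Pow(E, 2)), 309) = Add(309, Mul(2, Pow(E, 2))))
Function('y')(Z) = Mul(2, Z, Pow(Add(86, Z), -1)) (Function('y')(Z) = Mul(Mul(2, Z), Pow(Add(86, Z), -1)) = Mul(2, Z, Pow(Add(86, Z), -1)))
w = Rational(1, 781720) (w = Pow(Add(Add(309, Mul(2, Pow(-399, 2))), 463009), -1) = Pow(Add(Add(309, Mul(2, 159201)), 463009), -1) = Pow(Add(Add(309, 318402), 463009), -1) = Pow(Add(318711, 463009), -1) = Pow(781720, -1) = Rational(1, 781720) ≈ 1.2792e-6)
Add(Function('y')(145), w) = Add(Mul(2, 145, Pow(Add(86, 145), -1)), Rational(1, 781720)) = Add(Mul(2, 145, Pow(231, -1)), Rational(1, 781720)) = Add(Mul(2, 145, Rational(1, 231)), Rational(1, 781720)) = Add(Rational(290, 231), Rational(1, 781720)) = Rational(226699031, 180577320)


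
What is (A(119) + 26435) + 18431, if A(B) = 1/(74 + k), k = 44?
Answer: 5294189/118 ≈ 44866.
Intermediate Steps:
A(B) = 1/118 (A(B) = 1/(74 + 44) = 1/118)
(A(119) + 26435) + 18431 = (1/118 + 26435) + 18431 = 3119331/118 + 18431 = 5294189/118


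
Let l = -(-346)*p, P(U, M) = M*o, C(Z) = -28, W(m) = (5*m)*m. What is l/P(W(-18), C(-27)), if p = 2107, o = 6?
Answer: -52073/12 ≈ -4339.4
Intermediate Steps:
W(m) = 5*m²
P(U, M) = 6*M (P(U, M) = M*6 = 6*M)
l = 729022 (l = -(-346)*2107 = -346*(-2107) = 729022)
l/P(W(-18), C(-27)) = 729022/((6*(-28))) = 729022/(-168) = 729022*(-1/168) = -52073/12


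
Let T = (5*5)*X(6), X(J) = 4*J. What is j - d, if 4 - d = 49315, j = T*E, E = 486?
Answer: 340911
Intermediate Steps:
T = 600 (T = (5*5)*(4*6) = 25*24 = 600)
j = 291600 (j = 600*486 = 291600)
d = -49311 (d = 4 - 1*49315 = 4 - 49315 = -49311)
j - d = 291600 - 1*(-49311) = 291600 + 49311 = 340911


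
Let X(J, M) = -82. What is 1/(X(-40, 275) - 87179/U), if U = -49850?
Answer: -49850/4000521 ≈ -0.012461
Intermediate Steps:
1/(X(-40, 275) - 87179/U) = 1/(-82 - 87179/(-49850)) = 1/(-82 - 87179*(-1/49850)) = 1/(-82 + 87179/49850) = 1/(-4000521/49850) = -49850/4000521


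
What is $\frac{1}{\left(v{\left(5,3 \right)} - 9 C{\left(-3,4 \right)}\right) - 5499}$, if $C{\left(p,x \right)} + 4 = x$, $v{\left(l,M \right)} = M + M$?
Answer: $- \frac{1}{5493} \approx -0.00018205$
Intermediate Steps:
$v{\left(l,M \right)} = 2 M$
$C{\left(p,x \right)} = -4 + x$
$\frac{1}{\left(v{\left(5,3 \right)} - 9 C{\left(-3,4 \right)}\right) - 5499} = \frac{1}{\left(2 \cdot 3 - 9 \left(-4 + 4\right)\right) - 5499} = \frac{1}{\left(6 - 0\right) - 5499} = \frac{1}{\left(6 + 0\right) - 5499} = \frac{1}{6 - 5499} = \frac{1}{-5493} = - \frac{1}{5493}$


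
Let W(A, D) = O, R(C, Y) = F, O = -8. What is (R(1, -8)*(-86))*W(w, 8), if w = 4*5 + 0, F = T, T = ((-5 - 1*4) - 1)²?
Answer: 68800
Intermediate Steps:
T = 100 (T = ((-5 - 4) - 1)² = (-9 - 1)² = (-10)² = 100)
F = 100
R(C, Y) = 100
w = 20 (w = 20 + 0 = 20)
W(A, D) = -8
(R(1, -8)*(-86))*W(w, 8) = (100*(-86))*(-8) = -8600*(-8) = 68800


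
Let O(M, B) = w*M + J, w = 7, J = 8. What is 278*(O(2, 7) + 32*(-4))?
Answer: -29468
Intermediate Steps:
O(M, B) = 8 + 7*M (O(M, B) = 7*M + 8 = 8 + 7*M)
278*(O(2, 7) + 32*(-4)) = 278*((8 + 7*2) + 32*(-4)) = 278*((8 + 14) - 128) = 278*(22 - 128) = 278*(-106) = -29468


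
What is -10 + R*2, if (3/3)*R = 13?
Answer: 16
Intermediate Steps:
R = 13
-10 + R*2 = -10 + 13*2 = -10 + 26 = 16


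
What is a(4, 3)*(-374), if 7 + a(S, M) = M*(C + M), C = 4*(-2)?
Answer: 8228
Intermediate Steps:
C = -8
a(S, M) = -7 + M*(-8 + M)
a(4, 3)*(-374) = (-7 + 3² - 8*3)*(-374) = (-7 + 9 - 24)*(-374) = -22*(-374) = 8228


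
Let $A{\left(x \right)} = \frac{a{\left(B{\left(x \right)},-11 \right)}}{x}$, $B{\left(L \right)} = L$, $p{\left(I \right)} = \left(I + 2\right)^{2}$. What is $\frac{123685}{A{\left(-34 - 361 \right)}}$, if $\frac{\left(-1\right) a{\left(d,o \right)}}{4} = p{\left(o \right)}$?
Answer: $\frac{48855575}{324} \approx 1.5079 \cdot 10^{5}$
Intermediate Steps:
$p{\left(I \right)} = \left(2 + I\right)^{2}$
$a{\left(d,o \right)} = - 4 \left(2 + o\right)^{2}$
$A{\left(x \right)} = - \frac{324}{x}$ ($A{\left(x \right)} = \frac{\left(-4\right) \left(2 - 11\right)^{2}}{x} = \frac{\left(-4\right) \left(-9\right)^{2}}{x} = \frac{\left(-4\right) 81}{x} = - \frac{324}{x}$)
$\frac{123685}{A{\left(-34 - 361 \right)}} = \frac{123685}{\left(-324\right) \frac{1}{-34 - 361}} = \frac{123685}{\left(-324\right) \frac{1}{-395}} = \frac{123685}{\left(-324\right) \left(- \frac{1}{395}\right)} = \frac{123685}{\frac{324}{395}} = 123685 \cdot \frac{395}{324} = \frac{48855575}{324}$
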